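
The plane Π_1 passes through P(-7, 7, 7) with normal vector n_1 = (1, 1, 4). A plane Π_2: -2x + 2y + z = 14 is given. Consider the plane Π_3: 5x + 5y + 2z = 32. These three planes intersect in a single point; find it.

Π_1: n_1·r = n_1·P gives x + y + 4z = 28.
Solving the 3×3 linear system x + y + 4z = 28, -2x + 2y + z = 14, 5x + 5y + 2z = 32 (e.g. by elimination or Cramer's rule, determinant = -72) gives (0, 4, 6).

(0, 4, 6)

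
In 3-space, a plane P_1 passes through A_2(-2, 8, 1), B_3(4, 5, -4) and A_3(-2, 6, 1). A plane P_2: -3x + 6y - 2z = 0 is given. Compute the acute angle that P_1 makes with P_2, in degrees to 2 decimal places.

A_2B_3 = (6, -3, -5), A_2A_3 = (0, -2, 0); a normal to P_1 is A_2B_3 × A_2A_3 = (-10, 0, -12).
Using A_2: P_1 has equation -10x - 12z = 8.
cos θ = |n₁·n₂| / (|n₁||n₂|) = |54| / (√244 · √49).
θ = arccos(0.49386) ≈ 60.41°.

60.41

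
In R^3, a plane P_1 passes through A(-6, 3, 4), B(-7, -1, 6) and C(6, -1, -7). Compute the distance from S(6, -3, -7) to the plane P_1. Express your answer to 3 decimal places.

AB = (-1, -4, 2), AC = (12, -4, -11); a normal to P_1 is AB × AC = (52, 13, 52).
Using A: P_1 has equation 52x + 13y + 52z = -65.
n·S − d = (52)·(6) + (13)·(-3) + (52)·(-7) − (-65) = -26; |n| = √5577.
Distance = |-26| / √5577 = 26/√5577 ≈ 0.348.

0.348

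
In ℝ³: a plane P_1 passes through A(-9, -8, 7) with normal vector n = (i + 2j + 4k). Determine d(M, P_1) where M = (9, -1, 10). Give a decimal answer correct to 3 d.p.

P_1: n·r = n·A gives x + 2y + 4z = 3.
n·M − d = (1)·(9) + (2)·(-1) + (4)·(10) − 3 = 44; |n| = √21.
Distance = |44| / √21 = 44/√21 ≈ 9.602.

9.602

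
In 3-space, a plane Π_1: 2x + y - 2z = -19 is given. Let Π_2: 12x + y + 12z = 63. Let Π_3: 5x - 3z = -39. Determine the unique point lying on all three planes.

(-3, 3, 8)

Solving the 3×3 linear system 2x + y - 2z = -19, 12x + y + 12z = 63, 5x - 3z = -39 (e.g. by elimination or Cramer's rule, determinant = 100) gives (-3, 3, 8).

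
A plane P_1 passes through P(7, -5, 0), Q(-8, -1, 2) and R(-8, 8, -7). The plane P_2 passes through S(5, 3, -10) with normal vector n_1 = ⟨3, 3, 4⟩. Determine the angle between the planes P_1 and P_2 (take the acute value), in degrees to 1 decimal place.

16.9

PQ = (-15, 4, 2), PR = (-15, 13, -7); a normal to P_1 is PQ × PR = (-54, -135, -135).
Using P: P_1 has equation -54x - 135y - 135z = 297.
P_2: n_1·r = n_1·S gives 3x + 3y + 4z = -16.
cos θ = |n₁·n₂| / (|n₁||n₂|) = |-1107| / (√39366 · √34).
θ = arccos(0.95686) ≈ 16.9°.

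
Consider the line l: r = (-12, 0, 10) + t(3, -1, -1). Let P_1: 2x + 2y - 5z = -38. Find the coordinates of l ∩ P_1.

(0, -4, 6)

Substitute r = (-12, 0, 10) + t(3, -1, -1) into the plane: -74 + 9t = -38, so t = 4.
Intersection: (-12, 0, 10) + 4·(3, -1, -1) = (0, -4, 6).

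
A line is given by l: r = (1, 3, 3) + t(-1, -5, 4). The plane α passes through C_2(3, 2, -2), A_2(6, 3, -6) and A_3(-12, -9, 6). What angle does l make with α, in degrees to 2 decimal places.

C_2A_2 = (3, 1, -4), C_2A_3 = (-15, -11, 8); a normal to α is C_2A_2 × C_2A_3 = (-36, 36, -18).
Using C_2: α has equation -36x + 36y - 18z = 0.
sin θ = |n·v| / (|n||v|) = |-216| / (√2916 · √42) = 0.61721.
θ ≈ 38.11°.

38.11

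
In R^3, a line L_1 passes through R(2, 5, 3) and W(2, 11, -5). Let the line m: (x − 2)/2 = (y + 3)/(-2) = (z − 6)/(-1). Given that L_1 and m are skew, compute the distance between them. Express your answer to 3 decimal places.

3.094

A direction vector for L_1 is W − R = (0, 6, -8).
m has direction (2, -2, -1) through (2, -3, 6).
Common perpendicular direction n = (0, 6, -8) × (2, -2, -1) = (-22, -16, -12).
With w = (2, -3, 6) − (2, 5, 3) = (0, -8, 3), w · n = 92.
Distance = |w · n| / |n| = |92| / √884 ≈ 3.094.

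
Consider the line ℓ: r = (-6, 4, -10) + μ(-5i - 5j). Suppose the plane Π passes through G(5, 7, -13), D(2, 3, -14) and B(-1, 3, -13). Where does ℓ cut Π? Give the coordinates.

(-1, 9, -10)

GD = (-3, -4, -1), GB = (-6, -4, 0); a normal to Π is GD × GB = (-4, 6, -12).
Using G: Π has equation -4x + 6y - 12z = 178.
Substitute r = (-6, 4, -10) + t(-5, -5, 0) into the plane: 168 + (-10)t = 178, so t = -1.
Intersection: (-6, 4, -10) + (-1)·(-5, -5, 0) = (-1, 9, -10).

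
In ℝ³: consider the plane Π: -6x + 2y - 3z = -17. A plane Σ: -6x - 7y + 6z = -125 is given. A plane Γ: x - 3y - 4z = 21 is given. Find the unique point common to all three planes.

Solving the 3×3 linear system -6x + 2y - 3z = -17, -6x - 7y + 6z = -125, x - 3y - 4z = 21 (e.g. by elimination or Cramer's rule, determinant = -387) gives (8, 5, -7).

(8, 5, -7)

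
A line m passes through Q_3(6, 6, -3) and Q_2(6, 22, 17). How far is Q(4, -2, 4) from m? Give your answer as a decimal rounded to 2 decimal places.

A direction vector for m is Q_2 − Q_3 = (0, 16, 20).
Taking (6, 6, -3) on m with direction v = (0, 16, 20): w = Q − (6, 6, -3) = (-2, -8, 7), and w × v = (-272, 40, -32).
Distance = |w × v| / |v| = √76608 / √656 ≈ 10.81.

10.81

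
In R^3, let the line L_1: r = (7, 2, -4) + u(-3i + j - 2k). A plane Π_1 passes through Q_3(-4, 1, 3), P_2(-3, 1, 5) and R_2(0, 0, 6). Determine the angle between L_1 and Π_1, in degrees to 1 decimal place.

Q_3P_2 = (1, 0, 2), Q_3R_2 = (4, -1, 3); a normal to Π_1 is Q_3P_2 × Q_3R_2 = (2, 5, -1).
Using Q_3: Π_1 has equation 2x + 5y - z = -6.
sin θ = |n·v| / (|n||v|) = |1| / (√30 · √14) = 0.04880.
θ ≈ 2.8°.

2.8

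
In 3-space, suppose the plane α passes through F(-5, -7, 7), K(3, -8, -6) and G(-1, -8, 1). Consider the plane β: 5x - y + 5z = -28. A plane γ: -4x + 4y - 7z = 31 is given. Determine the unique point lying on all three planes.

FK = (8, -1, -13), FG = (4, -1, -6); a normal to α is FK × FG = (-7, -4, -4).
Using F: α has equation -7x - 4y - 4z = 35.
Solving the 3×3 linear system -7x - 4y - 4z = 35, 5x - y + 5z = -28, -4x + 4y - 7z = 31 (e.g. by elimination or Cramer's rule, determinant = -33) gives (-1, -2, -5).

(-1, -2, -5)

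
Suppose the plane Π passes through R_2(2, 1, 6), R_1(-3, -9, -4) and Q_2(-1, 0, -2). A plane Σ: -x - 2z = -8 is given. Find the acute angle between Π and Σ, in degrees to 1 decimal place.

83.2

R_2R_1 = (-5, -10, -10), R_2Q_2 = (-3, -1, -8); a normal to Π is R_2R_1 × R_2Q_2 = (70, -10, -25).
Using R_2: Π has equation 70x - 10y - 25z = -20.
cos θ = |n₁·n₂| / (|n₁||n₂|) = |-20| / (√5625 · √5).
θ = arccos(0.11926) ≈ 83.2°.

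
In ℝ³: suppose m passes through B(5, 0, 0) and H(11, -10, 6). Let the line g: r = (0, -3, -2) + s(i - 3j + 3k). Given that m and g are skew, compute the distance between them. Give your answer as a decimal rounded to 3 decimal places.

A direction vector for m is H − B = (6, -10, 6).
Common perpendicular direction n = (6, -10, 6) × (1, -3, 3) = (-12, -12, -8).
With w = (0, -3, -2) − (5, 0, 0) = (-5, -3, -2), w · n = 112.
Distance = |w · n| / |n| = |112| / √352 ≈ 5.970.

5.970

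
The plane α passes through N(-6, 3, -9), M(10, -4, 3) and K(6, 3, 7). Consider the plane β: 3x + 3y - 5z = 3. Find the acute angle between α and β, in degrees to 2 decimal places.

NM = (16, -7, 12), NK = (12, 0, 16); a normal to α is NM × NK = (-112, -112, 84).
Using N: α has equation -112x - 112y + 84z = -420.
cos θ = |n₁·n₂| / (|n₁||n₂|) = |-1092| / (√32144 · √43).
θ = arccos(0.92883) ≈ 21.75°.

21.75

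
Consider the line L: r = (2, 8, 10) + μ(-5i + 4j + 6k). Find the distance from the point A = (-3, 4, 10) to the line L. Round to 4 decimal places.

Taking (2, 8, 10) on L with direction v = (-5, 4, 6): w = A − (2, 8, 10) = (-5, -4, 0), and w × v = (-24, 30, -40).
Distance = |w × v| / |v| = √3076 / √77 ≈ 6.3204.

6.3204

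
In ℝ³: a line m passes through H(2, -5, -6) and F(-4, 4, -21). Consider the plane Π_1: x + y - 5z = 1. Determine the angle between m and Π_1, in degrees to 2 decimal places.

A direction vector for m is F − H = (-6, 9, -15).
sin θ = |n·v| / (|n||v|) = |78| / (√27 · √342) = 0.81171.
θ ≈ 54.26°.

54.26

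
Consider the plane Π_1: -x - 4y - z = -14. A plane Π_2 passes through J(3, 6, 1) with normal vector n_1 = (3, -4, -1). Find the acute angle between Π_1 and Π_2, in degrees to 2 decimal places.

Π_2: n_1·r = n_1·J gives 3x - 4y - z = -16.
cos θ = |n₁·n₂| / (|n₁||n₂|) = |14| / (√18 · √26).
θ = arccos(0.64715) ≈ 49.67°.

49.67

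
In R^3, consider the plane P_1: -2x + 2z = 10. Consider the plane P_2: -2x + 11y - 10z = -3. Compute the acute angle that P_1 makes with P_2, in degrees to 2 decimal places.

cos θ = |n₁·n₂| / (|n₁||n₂|) = |-16| / (√8 · √225).
θ = arccos(0.37712) ≈ 67.84°.

67.84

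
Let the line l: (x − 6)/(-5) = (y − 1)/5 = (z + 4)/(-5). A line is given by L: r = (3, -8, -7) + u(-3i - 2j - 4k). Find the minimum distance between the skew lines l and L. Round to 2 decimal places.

1.52

l has direction (-5, 5, -5) through (6, 1, -4).
Common perpendicular direction n = (-5, 5, -5) × (-3, -2, -4) = (-30, -5, 25).
With w = (3, -8, -7) − (6, 1, -4) = (-3, -9, -3), w · n = 60.
Distance = |w · n| / |n| = |60| / √1550 ≈ 1.52.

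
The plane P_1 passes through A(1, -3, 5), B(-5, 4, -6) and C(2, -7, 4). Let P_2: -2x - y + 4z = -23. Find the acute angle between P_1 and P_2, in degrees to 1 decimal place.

43.6

AB = (-6, 7, -11), AC = (1, -4, -1); a normal to P_1 is AB × AC = (-51, -17, 17).
Using A: P_1 has equation -51x - 17y + 17z = 85.
cos θ = |n₁·n₂| / (|n₁||n₂|) = |187| / (√3179 · √21).
θ = arccos(0.72375) ≈ 43.6°.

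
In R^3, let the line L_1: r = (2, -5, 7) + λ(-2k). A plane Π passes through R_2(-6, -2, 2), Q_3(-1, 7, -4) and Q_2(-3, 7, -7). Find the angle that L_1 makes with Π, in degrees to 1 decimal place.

R_2Q_3 = (5, 9, -6), R_2Q_2 = (3, 9, -9); a normal to Π is R_2Q_3 × R_2Q_2 = (-27, 27, 18).
Using R_2: Π has equation -27x + 27y + 18z = 144.
sin θ = |n·v| / (|n||v|) = |-36| / (√1782 · √4) = 0.42640.
θ ≈ 25.2°.

25.2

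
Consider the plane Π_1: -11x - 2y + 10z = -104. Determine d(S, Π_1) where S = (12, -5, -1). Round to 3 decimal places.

1.867

n·S − d = (-11)·(12) + (-2)·(-5) + (10)·(-1) − (-104) = -28; |n| = √225.
Distance = |-28| / √225 = 28/√225 ≈ 1.867.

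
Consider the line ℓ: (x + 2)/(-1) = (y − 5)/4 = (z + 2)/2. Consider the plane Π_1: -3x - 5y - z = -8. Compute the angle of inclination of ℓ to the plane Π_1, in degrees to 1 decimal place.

44.5

ℓ has direction (-1, 4, 2) through (-2, 5, -2).
sin θ = |n·v| / (|n||v|) = |-19| / (√35 · √21) = 0.70083.
θ ≈ 44.5°.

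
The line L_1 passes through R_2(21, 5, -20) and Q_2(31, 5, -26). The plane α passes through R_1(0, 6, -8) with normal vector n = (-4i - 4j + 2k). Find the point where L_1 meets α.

(1, 5, -8)

A direction vector for L_1 is Q_2 − R_2 = (10, 0, -6).
α: n·r = n·R_1 gives -4x - 4y + 2z = -40.
Substitute r = (21, 5, -20) + t(10, 0, -6) into the plane: -144 + (-52)t = -40, so t = -2.
Intersection: (21, 5, -20) + (-2)·(10, 0, -6) = (1, 5, -8).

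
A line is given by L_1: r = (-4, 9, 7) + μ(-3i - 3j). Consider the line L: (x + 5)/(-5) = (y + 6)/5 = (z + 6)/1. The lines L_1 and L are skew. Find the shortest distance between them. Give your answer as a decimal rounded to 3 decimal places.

L has direction (-5, 5, 1) through (-5, -6, -6).
Common perpendicular direction n = (-3, -3, 0) × (-5, 5, 1) = (-3, 3, -30).
With w = (-5, -6, -6) − (-4, 9, 7) = (-1, -15, -13), w · n = 348.
Distance = |w · n| / |n| = |348| / √918 ≈ 11.486.

11.486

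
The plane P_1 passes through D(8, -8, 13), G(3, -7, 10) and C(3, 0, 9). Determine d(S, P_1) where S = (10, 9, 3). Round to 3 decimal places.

DG = (-5, 1, -3), DC = (-5, 8, -4); a normal to P_1 is DG × DC = (20, -5, -35).
Using D: P_1 has equation 20x - 5y - 35z = -255.
n·S − d = (20)·(10) + (-5)·(9) + (-35)·(3) − (-255) = 305; |n| = √1650.
Distance = |305| / √1650 = 305/√1650 ≈ 7.509.

7.509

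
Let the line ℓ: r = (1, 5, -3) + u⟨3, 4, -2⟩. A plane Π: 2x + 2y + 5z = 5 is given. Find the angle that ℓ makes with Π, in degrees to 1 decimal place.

sin θ = |n·v| / (|n||v|) = |4| / (√33 · √29) = 0.12930.
θ ≈ 7.4°.

7.4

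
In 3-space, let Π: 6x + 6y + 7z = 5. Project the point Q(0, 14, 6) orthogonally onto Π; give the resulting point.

Foot = Q − λn with λ = (n·Q − d)/|n|² = (126 − 5)/121 = 1.
Foot = (0, 14, 6) − 1·(6, 6, 7) = (-6, 8, -1).

(-6, 8, -1)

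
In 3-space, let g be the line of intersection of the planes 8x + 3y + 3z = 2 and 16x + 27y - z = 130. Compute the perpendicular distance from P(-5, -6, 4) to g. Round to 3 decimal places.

12.936

Direction of g: (8, 3, 3) × (16, 27, -1) = (-84, 56, 168).
A point on g: solving the two plane equations with x = 1 gives (1, 4, -6).
Taking (1, 4, -6) on g with direction v = (-84, 56, 168): w = P − (1, 4, -6) = (-6, -10, 10), and w × v = (-2240, 168, -1176).
Distance = |w × v| / |v| = √6428800 / √38416 ≈ 12.936.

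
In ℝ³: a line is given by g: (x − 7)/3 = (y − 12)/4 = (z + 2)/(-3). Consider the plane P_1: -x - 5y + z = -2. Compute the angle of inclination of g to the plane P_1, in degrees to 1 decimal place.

g has direction (3, 4, -3) through (7, 12, -2).
sin θ = |n·v| / (|n||v|) = |-26| / (√27 · √34) = 0.85813.
θ ≈ 59.1°.

59.1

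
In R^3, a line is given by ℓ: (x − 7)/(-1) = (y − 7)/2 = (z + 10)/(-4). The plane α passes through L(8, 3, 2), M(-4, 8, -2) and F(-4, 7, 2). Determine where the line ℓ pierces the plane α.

(8, 5, -6)

ℓ has direction (-1, 2, -4) through (7, 7, -10).
LM = (-12, 5, -4), LF = (-12, 4, 0); a normal to α is LM × LF = (16, 48, 12).
Using L: α has equation 16x + 48y + 12z = 296.
Substitute r = (7, 7, -10) + t(-1, 2, -4) into the plane: 328 + 32t = 296, so t = -1.
Intersection: (7, 7, -10) + (-1)·(-1, 2, -4) = (8, 5, -6).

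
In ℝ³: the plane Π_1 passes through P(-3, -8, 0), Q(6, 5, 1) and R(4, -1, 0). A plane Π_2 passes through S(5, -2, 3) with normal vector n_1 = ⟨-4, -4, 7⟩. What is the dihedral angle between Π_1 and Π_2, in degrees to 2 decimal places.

42.84

PQ = (9, 13, 1), PR = (7, 7, 0); a normal to Π_1 is PQ × PR = (-7, 7, -28).
Using P: Π_1 has equation -7x + 7y - 28z = -35.
Π_2: n_1·r = n_1·S gives -4x - 4y + 7z = 9.
cos θ = |n₁·n₂| / (|n₁||n₂|) = |-196| / (√882 · √81).
θ = arccos(0.73330) ≈ 42.84°.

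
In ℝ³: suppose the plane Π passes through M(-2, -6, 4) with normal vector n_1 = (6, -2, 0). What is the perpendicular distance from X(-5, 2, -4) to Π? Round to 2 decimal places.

5.38

Π: n_1·r = n_1·M gives 6x - 2y = 0.
n·X − d = (6)·(-5) + (-2)·(2) + (0)·(-4) − 0 = -34; |n| = √40.
Distance = |-34| / √40 = 34/√40 ≈ 5.38.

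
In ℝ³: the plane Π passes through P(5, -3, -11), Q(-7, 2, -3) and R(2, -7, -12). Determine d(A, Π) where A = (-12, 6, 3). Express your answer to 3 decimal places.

PQ = (-12, 5, 8), PR = (-3, -4, -1); a normal to Π is PQ × PR = (27, -36, 63).
Using P: Π has equation 27x - 36y + 63z = -450.
n·A − d = (27)·(-12) + (-36)·(6) + (63)·(3) − (-450) = 99; |n| = √5994.
Distance = |99| / √5994 = 99/√5994 ≈ 1.279.

1.279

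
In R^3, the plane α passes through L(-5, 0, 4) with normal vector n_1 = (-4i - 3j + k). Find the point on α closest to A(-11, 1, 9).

α: n_1·r = n_1·L gives -4x - 3y + z = 24.
Foot = A − λn with λ = (n·A − d)/|n|² = (50 − 24)/26 = 1.
Foot = (-11, 1, 9) − 1·(-4, -3, 1) = (-7, 4, 8).

(-7, 4, 8)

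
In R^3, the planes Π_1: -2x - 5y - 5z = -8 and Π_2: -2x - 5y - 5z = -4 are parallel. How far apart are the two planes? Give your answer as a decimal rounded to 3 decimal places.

Same normal n = (-2, -5, -5) with |n| = √54; distance = |-8 − (-4)| / |n| = 4/√54 ≈ 0.544.

0.544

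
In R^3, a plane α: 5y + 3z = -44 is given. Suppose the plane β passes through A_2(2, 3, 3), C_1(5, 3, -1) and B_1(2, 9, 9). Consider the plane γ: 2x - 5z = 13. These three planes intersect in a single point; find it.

A_2C_1 = (3, 0, -4), A_2B_1 = (0, 6, 6); a normal to β is A_2C_1 × A_2B_1 = (24, -18, 18).
Using A_2: β has equation 24x - 18y + 18z = 48.
Solving the 3×3 linear system 5y + 3z = -44, 24x - 18y + 18z = 48, 2x - 5z = 13 (e.g. by elimination or Cramer's rule, determinant = 888) gives (-1, -7, -3).

(-1, -7, -3)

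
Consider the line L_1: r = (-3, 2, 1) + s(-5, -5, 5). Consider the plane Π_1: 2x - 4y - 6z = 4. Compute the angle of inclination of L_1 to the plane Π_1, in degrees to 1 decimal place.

sin θ = |n·v| / (|n||v|) = |-20| / (√56 · √75) = 0.30861.
θ ≈ 18.0°.

18.0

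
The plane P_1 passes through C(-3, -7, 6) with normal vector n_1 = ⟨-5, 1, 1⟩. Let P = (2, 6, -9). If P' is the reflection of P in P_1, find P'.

P_1: n_1·r = n_1·C gives -5x + y + z = 14.
λ = (n·P − d)/|n|² = (-13 − 14)/27 = -1.
Reflection = P − 2λn = (2, 6, -9) − (-2)·(-5, 1, 1) = (-8, 8, -7).

(-8, 8, -7)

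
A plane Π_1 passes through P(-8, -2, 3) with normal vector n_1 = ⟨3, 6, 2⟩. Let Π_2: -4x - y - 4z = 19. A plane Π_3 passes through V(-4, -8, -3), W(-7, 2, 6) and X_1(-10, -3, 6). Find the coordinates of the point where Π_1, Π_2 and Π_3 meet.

(-4, -3, 0)

Π_1: n_1·r = n_1·P gives 3x + 6y + 2z = -30.
VW = (-3, 10, 9), VX_1 = (-6, 5, 9); a normal to Π_3 is VW × VX_1 = (45, -27, 45).
Using V: Π_3 has equation 45x - 27y + 45z = -99.
Solving the 3×3 linear system 3x + 6y + 2z = -30, -4x - y - 4z = 19, 45x - 27y + 45z = -99 (e.g. by elimination or Cramer's rule, determinant = -153) gives (-4, -3, 0).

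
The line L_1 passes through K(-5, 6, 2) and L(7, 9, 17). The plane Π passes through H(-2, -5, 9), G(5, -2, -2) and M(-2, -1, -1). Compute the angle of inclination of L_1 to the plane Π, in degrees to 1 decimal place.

32.4

A direction vector for L_1 is L − K = (12, 3, 15).
HG = (7, 3, -11), HM = (0, 4, -10); a normal to Π is HG × HM = (14, 70, 28).
Using H: Π has equation 14x + 70y + 28z = -126.
sin θ = |n·v| / (|n||v|) = |798| / (√5880 · √378) = 0.53526.
θ ≈ 32.4°.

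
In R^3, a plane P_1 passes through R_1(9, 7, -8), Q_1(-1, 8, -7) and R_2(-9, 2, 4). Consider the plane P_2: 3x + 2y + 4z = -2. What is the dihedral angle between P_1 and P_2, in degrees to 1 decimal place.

37.7

R_1Q_1 = (-10, 1, 1), R_1R_2 = (-18, -5, 12); a normal to P_1 is R_1Q_1 × R_1R_2 = (17, 102, 68).
Using R_1: P_1 has equation 17x + 102y + 68z = 323.
cos θ = |n₁·n₂| / (|n₁||n₂|) = |527| / (√15317 · √29).
θ = arccos(0.79072) ≈ 37.7°.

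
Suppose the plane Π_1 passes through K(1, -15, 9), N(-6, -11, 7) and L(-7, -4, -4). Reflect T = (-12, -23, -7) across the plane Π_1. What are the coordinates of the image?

KN = (-7, 4, -2), KL = (-8, 11, -13); a normal to Π_1 is KN × KL = (-30, -75, -45).
Using K: Π_1 has equation -30x - 75y - 45z = 690.
λ = (n·T − d)/|n|² = (2400 − 690)/8550 = 1/5.
Reflection = T − 2λn = (-12, -23, -7) − (2/5)·(-30, -75, -45) = (0, 7, 11).

(0, 7, 11)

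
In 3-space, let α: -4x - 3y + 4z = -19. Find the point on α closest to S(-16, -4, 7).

Foot = S − λn with λ = (n·S − d)/|n|² = (104 − (-19))/41 = 3.
Foot = (-16, -4, 7) − 3·(-4, -3, 4) = (-4, 5, -5).

(-4, 5, -5)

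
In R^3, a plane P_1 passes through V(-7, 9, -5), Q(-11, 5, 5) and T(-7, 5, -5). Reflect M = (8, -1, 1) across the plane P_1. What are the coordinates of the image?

(-22, -1, -11)

VQ = (-4, -4, 10), VT = (0, -4, 0); a normal to P_1 is VQ × VT = (40, 0, 16).
Using V: P_1 has equation 40x + 16z = -360.
λ = (n·M − d)/|n|² = (336 − (-360))/1856 = 3/8.
Reflection = M − 2λn = (8, -1, 1) − (3/4)·(40, 0, 16) = (-22, -1, -11).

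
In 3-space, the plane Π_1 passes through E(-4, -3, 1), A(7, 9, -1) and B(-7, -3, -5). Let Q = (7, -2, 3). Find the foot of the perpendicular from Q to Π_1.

EA = (11, 12, -2), EB = (-3, 0, -6); a normal to Π_1 is EA × EB = (-72, 72, 36).
Using E: Π_1 has equation -72x + 72y + 36z = 108.
Foot = Q − λn with λ = (n·Q − d)/|n|² = (-540 − 108)/11664 = -1/18.
Foot = (7, -2, 3) − (-1/18)·(-72, 72, 36) = (3, 2, 5).

(3, 2, 5)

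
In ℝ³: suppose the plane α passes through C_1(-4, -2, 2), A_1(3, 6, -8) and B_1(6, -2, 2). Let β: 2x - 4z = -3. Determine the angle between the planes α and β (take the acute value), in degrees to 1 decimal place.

C_1A_1 = (7, 8, -10), C_1B_1 = (10, 0, 0); a normal to α is C_1A_1 × C_1B_1 = (0, -100, -80).
Using C_1: α has equation -100y - 80z = 40.
cos θ = |n₁·n₂| / (|n₁||n₂|) = |320| / (√16400 · √20).
θ = arccos(0.55874) ≈ 56.0°.

56.0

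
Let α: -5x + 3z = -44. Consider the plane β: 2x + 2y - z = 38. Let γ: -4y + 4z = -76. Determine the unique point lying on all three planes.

(4, 11, -8)

Solving the 3×3 linear system -5x + 3z = -44, 2x + 2y - z = 38, -4y + 4z = -76 (e.g. by elimination or Cramer's rule, determinant = -44) gives (4, 11, -8).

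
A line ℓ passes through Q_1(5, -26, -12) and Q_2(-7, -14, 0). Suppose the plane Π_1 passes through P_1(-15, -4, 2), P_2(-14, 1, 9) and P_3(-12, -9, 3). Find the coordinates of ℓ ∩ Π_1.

A direction vector for ℓ is Q_2 − Q_1 = (-12, 12, 12).
P_1P_2 = (1, 5, 7), P_1P_3 = (3, -5, 1); a normal to Π_1 is P_1P_2 × P_1P_3 = (40, 20, -20).
Using P_1: Π_1 has equation 40x + 20y - 20z = -720.
Substitute r = (5, -26, -12) + t(-12, 12, 12) into the plane: -80 + (-480)t = -720, so t = 4/3.
Intersection: (5, -26, -12) + (4/3)·(-12, 12, 12) = (-11, -10, 4).

(-11, -10, 4)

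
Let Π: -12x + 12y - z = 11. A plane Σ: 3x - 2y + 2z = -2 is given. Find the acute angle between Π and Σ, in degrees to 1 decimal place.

27.8

cos θ = |n₁·n₂| / (|n₁||n₂|) = |-62| / (√289 · √17).
θ = arccos(0.88454) ≈ 27.8°.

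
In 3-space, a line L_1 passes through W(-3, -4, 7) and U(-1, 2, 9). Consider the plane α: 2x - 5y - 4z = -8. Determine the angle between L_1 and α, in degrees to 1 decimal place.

49.8

A direction vector for L_1 is U − W = (2, 6, 2).
sin θ = |n·v| / (|n||v|) = |-34| / (√45 · √44) = 0.76409.
θ ≈ 49.8°.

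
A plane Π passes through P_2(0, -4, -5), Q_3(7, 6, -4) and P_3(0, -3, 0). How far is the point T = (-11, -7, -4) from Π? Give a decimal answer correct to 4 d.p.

7.0437

P_2Q_3 = (7, 10, 1), P_2P_3 = (0, 1, 5); a normal to Π is P_2Q_3 × P_2P_3 = (49, -35, 7).
Using P_2: Π has equation 49x - 35y + 7z = 105.
n·T − d = (49)·(-11) + (-35)·(-7) + (7)·(-4) − 105 = -427; |n| = √3675.
Distance = |-427| / √3675 = 427/√3675 ≈ 7.0437.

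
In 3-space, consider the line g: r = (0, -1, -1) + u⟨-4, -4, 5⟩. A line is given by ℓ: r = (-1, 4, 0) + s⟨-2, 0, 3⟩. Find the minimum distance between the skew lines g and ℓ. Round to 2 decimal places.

0.96

Common perpendicular direction n = (-4, -4, 5) × (-2, 0, 3) = (-12, 2, -8).
With w = (-1, 4, 0) − (0, -1, -1) = (-1, 5, 1), w · n = 14.
Distance = |w · n| / |n| = |14| / √212 ≈ 0.96.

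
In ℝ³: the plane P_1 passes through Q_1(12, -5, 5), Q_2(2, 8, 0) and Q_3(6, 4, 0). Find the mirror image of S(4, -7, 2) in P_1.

(14, 3, 8)

Q_1Q_2 = (-10, 13, -5), Q_1Q_3 = (-6, 9, -5); a normal to P_1 is Q_1Q_2 × Q_1Q_3 = (-20, -20, -12).
Using Q_1: P_1 has equation -20x - 20y - 12z = -200.
λ = (n·S − d)/|n|² = (36 − (-200))/944 = 1/4.
Reflection = S − 2λn = (4, -7, 2) − (1/2)·(-20, -20, -12) = (14, 3, 8).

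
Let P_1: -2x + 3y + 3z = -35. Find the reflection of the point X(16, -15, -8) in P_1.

λ = (n·X − d)/|n|² = (-101 − (-35))/22 = -3.
Reflection = X − 2λn = (16, -15, -8) − (-6)·(-2, 3, 3) = (4, 3, 10).

(4, 3, 10)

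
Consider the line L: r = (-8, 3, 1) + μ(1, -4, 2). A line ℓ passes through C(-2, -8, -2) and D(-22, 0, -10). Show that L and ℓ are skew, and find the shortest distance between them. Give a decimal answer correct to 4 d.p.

8.2588

A direction vector for ℓ is D − C = (-20, 8, -8).
Common perpendicular direction n = (1, -4, 2) × (-20, 8, -8) = (16, -32, -72).
With w = (-2, -8, -2) − (-8, 3, 1) = (6, -11, -3), w · n = 664.
Since n ≠ 0 the lines are not parallel, and w · n = 664 ≠ 0 so they do not intersect; hence they are skew.
Distance = |w · n| / |n| = |664| / √6464 ≈ 8.2588.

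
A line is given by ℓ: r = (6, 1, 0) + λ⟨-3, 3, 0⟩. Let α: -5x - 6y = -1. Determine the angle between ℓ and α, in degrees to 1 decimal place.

sin θ = |n·v| / (|n||v|) = |-3| / (√61 · √18) = 0.09054.
θ ≈ 5.2°.

5.2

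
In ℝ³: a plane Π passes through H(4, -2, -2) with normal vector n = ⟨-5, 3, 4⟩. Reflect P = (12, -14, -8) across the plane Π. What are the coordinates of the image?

(-8, -2, 8)

Π: n·r = n·H gives -5x + 3y + 4z = -34.
λ = (n·P − d)/|n|² = (-134 − (-34))/50 = -2.
Reflection = P − 2λn = (12, -14, -8) − (-4)·(-5, 3, 4) = (-8, -2, 8).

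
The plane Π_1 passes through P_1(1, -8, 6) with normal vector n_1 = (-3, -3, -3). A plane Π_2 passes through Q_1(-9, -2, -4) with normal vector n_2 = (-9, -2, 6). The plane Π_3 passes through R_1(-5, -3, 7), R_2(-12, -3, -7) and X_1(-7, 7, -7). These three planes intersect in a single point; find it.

(-5, 1, 3)

Π_1: n_1·r = n_1·P_1 gives -3x - 3y - 3z = 3.
Π_2: n_2·r = n_2·Q_1 gives -9x - 2y + 6z = 61.
R_1R_2 = (-7, 0, -14), R_1X_1 = (-2, 10, -14); a normal to Π_3 is R_1R_2 × R_1X_1 = (140, -70, -70).
Using R_1: Π_3 has equation 140x - 70y - 70z = -980.
Solving the 3×3 linear system -3x - 3y - 3z = 3, -9x - 2y + 6z = 61, 140x - 70y - 70z = -980 (e.g. by elimination or Cramer's rule, determinant = -5040) gives (-5, 1, 3).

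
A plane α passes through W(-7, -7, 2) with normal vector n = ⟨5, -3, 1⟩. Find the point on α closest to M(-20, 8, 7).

(-5, -1, 10)

α: n·r = n·W gives 5x - 3y + z = -12.
Foot = M − λn with λ = (n·M − d)/|n|² = (-117 − (-12))/35 = -3.
Foot = (-20, 8, 7) − (-3)·(5, -3, 1) = (-5, -1, 10).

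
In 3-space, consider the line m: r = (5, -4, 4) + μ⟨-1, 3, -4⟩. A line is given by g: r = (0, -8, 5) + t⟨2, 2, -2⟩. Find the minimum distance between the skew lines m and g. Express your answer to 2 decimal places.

1.70

Common perpendicular direction n = (-1, 3, -4) × (2, 2, -2) = (2, -10, -8).
With w = (0, -8, 5) − (5, -4, 4) = (-5, -4, 1), w · n = 22.
Distance = |w · n| / |n| = |22| / √168 ≈ 1.70.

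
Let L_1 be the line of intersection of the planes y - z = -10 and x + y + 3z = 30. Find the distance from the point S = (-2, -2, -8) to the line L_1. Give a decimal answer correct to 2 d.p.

Direction of L_1: (0, 1, -1) × (1, 1, 3) = (4, -1, -1).
A point on L_1: solving the two plane equations with x = 8 gives (8, -2, 8).
Taking (8, -2, 8) on L_1 with direction v = (4, -1, -1): w = S − (8, -2, 8) = (-10, 0, -16), and w × v = (-16, -74, 10).
Distance = |w × v| / |v| = √5832 / √18 ≈ 18.00.

18.00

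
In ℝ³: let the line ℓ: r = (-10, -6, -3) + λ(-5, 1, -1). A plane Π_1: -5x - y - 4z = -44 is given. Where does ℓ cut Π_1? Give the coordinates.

(10, -10, 1)

Substitute r = (-10, -6, -3) + t(-5, 1, -1) into the plane: 68 + 28t = -44, so t = -4.
Intersection: (-10, -6, -3) + (-4)·(-5, 1, -1) = (10, -10, 1).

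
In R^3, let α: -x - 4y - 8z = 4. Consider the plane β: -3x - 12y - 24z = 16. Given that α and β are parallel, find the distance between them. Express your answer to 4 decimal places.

Rescale β by 1/3: -x - 4y - 8z = 16/3. Then distance = |4 − (16/3)| / √81 ≈ 0.1481.

0.1481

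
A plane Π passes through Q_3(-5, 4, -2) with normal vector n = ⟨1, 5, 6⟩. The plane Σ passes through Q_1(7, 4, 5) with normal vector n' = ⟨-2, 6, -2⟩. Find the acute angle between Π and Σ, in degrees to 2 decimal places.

Π: n·r = n·Q_3 gives x + 5y + 6z = 3.
Σ: n'·r = n'·Q_1 gives -2x + 6y - 2z = 0.
cos θ = |n₁·n₂| / (|n₁||n₂|) = |16| / (√62 · √44).
θ = arccos(0.30634) ≈ 72.16°.

72.16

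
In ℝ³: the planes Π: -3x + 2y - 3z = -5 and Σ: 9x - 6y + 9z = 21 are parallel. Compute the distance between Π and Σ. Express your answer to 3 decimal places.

Rescale Σ by 1/(-3): -3x + 2y - 3z = -7. Then distance = |-5 − (-7)| / √22 ≈ 0.426.

0.426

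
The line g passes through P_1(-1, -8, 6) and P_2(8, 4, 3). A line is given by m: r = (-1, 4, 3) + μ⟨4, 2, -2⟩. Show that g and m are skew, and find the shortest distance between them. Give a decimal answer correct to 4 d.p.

4.5638

A direction vector for g is P_2 − P_1 = (9, 12, -3).
Common perpendicular direction n = (9, 12, -3) × (4, 2, -2) = (-18, 6, -30).
With w = (-1, 4, 3) − (-1, -8, 6) = (0, 12, -3), w · n = 162.
Since n ≠ 0 the lines are not parallel, and w · n = 162 ≠ 0 so they do not intersect; hence they are skew.
Distance = |w · n| / |n| = |162| / √1260 ≈ 4.5638.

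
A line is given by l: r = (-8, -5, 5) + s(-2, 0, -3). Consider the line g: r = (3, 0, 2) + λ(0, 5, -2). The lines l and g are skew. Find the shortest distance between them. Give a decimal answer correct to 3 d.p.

Common perpendicular direction n = (-2, 0, -3) × (0, 5, -2) = (15, -4, -10).
With w = (3, 0, 2) − (-8, -5, 5) = (11, 5, -3), w · n = 175.
Distance = |w · n| / |n| = |175| / √341 ≈ 9.477.

9.477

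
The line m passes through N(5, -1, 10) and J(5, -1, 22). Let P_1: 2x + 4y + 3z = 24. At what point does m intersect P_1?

A direction vector for m is J − N = (0, 0, 12).
Substitute r = (5, -1, 10) + t(0, 0, 12) into the plane: 36 + 36t = 24, so t = -1/3.
Intersection: (5, -1, 10) + (-1/3)·(0, 0, 12) = (5, -1, 6).

(5, -1, 6)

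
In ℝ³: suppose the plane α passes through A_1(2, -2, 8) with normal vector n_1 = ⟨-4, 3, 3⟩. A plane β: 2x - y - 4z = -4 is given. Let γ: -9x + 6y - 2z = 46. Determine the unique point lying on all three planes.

(-10, -8, -2)

α: n_1·r = n_1·A_1 gives -4x + 3y + 3z = 10.
Solving the 3×3 linear system -4x + 3y + 3z = 10, 2x - y - 4z = -4, -9x + 6y - 2z = 46 (e.g. by elimination or Cramer's rule, determinant = 25) gives (-10, -8, -2).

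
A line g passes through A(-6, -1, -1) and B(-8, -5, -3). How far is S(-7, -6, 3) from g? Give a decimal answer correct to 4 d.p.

5.8166

A direction vector for g is B − A = (-2, -4, -2).
Taking (-6, -1, -1) on g with direction v = (-2, -4, -2): w = S − (-6, -1, -1) = (-1, -5, 4), and w × v = (26, -10, -6).
Distance = |w × v| / |v| = √812 / √24 ≈ 5.8166.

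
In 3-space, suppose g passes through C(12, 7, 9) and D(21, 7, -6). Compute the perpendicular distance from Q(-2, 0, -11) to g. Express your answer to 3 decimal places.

A direction vector for g is D − C = (9, 0, -15).
Taking (12, 7, 9) on g with direction v = (9, 0, -15): w = Q − (12, 7, 9) = (-14, -7, -20), and w × v = (105, -390, 63).
Distance = |w × v| / |v| = √167094 / √306 ≈ 23.368.

23.368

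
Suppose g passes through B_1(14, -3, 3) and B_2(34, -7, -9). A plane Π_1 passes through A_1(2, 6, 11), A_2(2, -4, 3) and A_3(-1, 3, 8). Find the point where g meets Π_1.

(9, -2, 6)

A direction vector for g is B_2 − B_1 = (20, -4, -12).
A_1A_2 = (0, -10, -8), A_1A_3 = (-3, -3, -3); a normal to Π_1 is A_1A_2 × A_1A_3 = (6, 24, -30).
Using A_1: Π_1 has equation 6x + 24y - 30z = -174.
Substitute r = (14, -3, 3) + t(20, -4, -12) into the plane: -78 + 384t = -174, so t = -1/4.
Intersection: (14, -3, 3) + (-1/4)·(20, -4, -12) = (9, -2, 6).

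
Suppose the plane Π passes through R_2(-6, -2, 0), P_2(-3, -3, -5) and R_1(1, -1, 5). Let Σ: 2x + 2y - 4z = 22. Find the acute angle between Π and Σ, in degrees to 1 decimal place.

R_2P_2 = (3, -1, -5), R_2R_1 = (7, 1, 5); a normal to Π is R_2P_2 × R_2R_1 = (0, -50, 10).
Using R_2: Π has equation -50y + 10z = 100.
cos θ = |n₁·n₂| / (|n₁||n₂|) = |-140| / (√2600 · √24).
θ = arccos(0.56045) ≈ 55.9°.

55.9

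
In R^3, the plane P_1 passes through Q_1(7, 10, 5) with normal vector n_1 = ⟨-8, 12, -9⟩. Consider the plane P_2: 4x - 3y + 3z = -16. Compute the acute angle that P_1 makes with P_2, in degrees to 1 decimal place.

P_1: n_1·r = n_1·Q_1 gives -8x + 12y - 9z = 19.
cos θ = |n₁·n₂| / (|n₁||n₂|) = |-95| / (√289 · √34).
θ = arccos(0.95837) ≈ 16.6°.

16.6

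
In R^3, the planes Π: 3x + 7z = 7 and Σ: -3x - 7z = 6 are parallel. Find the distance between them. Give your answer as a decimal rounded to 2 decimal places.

Rescale Σ by 1/(-1): 3x + 7z = -6. Then distance = |7 − (-6)| / √58 ≈ 1.71.

1.71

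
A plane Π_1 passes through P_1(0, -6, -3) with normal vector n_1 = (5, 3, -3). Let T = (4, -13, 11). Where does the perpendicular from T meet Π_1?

Π_1: n_1·r = n_1·P_1 gives 5x + 3y - 3z = -9.
Foot = T − λn with λ = (n·T − d)/|n|² = (-52 − (-9))/43 = -1.
Foot = (4, -13, 11) − (-1)·(5, 3, -3) = (9, -10, 8).

(9, -10, 8)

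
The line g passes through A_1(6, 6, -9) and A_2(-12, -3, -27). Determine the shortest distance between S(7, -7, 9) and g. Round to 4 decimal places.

A direction vector for g is A_2 − A_1 = (-18, -9, -18).
Taking (6, 6, -9) on g with direction v = (-18, -9, -18): w = S − (6, 6, -9) = (1, -13, 18), and w × v = (396, -306, -243).
Distance = |w × v| / |v| = √309501 / √729 ≈ 20.6047.

20.6047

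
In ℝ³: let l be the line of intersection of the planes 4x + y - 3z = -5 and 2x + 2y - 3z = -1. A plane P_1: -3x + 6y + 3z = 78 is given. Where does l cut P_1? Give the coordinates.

Direction of l: (4, 1, -3) × (2, 2, -3) = (3, 6, 6).
A point on l: solving the two plane equations with x = 6 gives (6, 16, 15).
Substitute r = (6, 16, 15) + t(3, 6, 6) into the plane: 123 + 45t = 78, so t = -1.
Intersection: (6, 16, 15) + (-1)·(3, 6, 6) = (3, 10, 9).

(3, 10, 9)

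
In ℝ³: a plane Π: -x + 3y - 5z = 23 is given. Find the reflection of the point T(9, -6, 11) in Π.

λ = (n·T − d)/|n|² = (-82 − 23)/35 = -3.
Reflection = T − 2λn = (9, -6, 11) − (-6)·(-1, 3, -5) = (3, 12, -19).

(3, 12, -19)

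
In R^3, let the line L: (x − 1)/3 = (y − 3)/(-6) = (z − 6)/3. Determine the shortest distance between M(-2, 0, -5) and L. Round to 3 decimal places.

L has direction (3, -6, 3) through (1, 3, 6).
Taking (1, 3, 6) on L with direction v = (3, -6, 3): w = M − (1, 3, 6) = (-3, -3, -11), and w × v = (-75, -24, 27).
Distance = |w × v| / |v| = √6930 / √54 ≈ 11.328.

11.328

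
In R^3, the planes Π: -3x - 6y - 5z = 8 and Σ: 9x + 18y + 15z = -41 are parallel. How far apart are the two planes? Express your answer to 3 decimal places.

Rescale Σ by 1/(-3): -3x - 6y - 5z = 41/3. Then distance = |8 − (41/3)| / √70 ≈ 0.677.

0.677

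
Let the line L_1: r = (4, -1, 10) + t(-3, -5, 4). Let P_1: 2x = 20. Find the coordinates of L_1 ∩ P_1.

(10, 9, 2)

Substitute r = (4, -1, 10) + t(-3, -5, 4) into the plane: 8 + (-6)t = 20, so t = -2.
Intersection: (4, -1, 10) + (-2)·(-3, -5, 4) = (10, 9, 2).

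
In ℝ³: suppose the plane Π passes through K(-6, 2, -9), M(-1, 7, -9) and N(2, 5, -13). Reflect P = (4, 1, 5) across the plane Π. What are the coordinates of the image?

(-12, 17, -15)

KM = (5, 5, 0), KN = (8, 3, -4); a normal to Π is KM × KN = (-20, 20, -25).
Using K: Π has equation -20x + 20y - 25z = 385.
λ = (n·P − d)/|n|² = (-185 − 385)/1425 = -2/5.
Reflection = P − 2λn = (4, 1, 5) − (-4/5)·(-20, 20, -25) = (-12, 17, -15).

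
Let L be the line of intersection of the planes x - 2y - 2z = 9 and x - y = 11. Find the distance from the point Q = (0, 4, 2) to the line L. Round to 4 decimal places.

Direction of L: (1, -2, -2) × (1, -1, 0) = (-2, -2, 1).
A point on L: solving the two plane equations with x = 7 gives (7, -4, 3).
Taking (7, -4, 3) on L with direction v = (-2, -2, 1): w = Q − (7, -4, 3) = (-7, 8, -1), and w × v = (6, 9, 30).
Distance = |w × v| / |v| = √1017 / √9 ≈ 10.6301.

10.6301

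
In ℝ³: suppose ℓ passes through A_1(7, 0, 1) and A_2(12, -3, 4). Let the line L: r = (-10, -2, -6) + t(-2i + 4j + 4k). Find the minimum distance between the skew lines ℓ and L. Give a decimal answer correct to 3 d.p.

9.513

A direction vector for ℓ is A_2 − A_1 = (5, -3, 3).
Common perpendicular direction n = (5, -3, 3) × (-2, 4, 4) = (-24, -26, 14).
With w = (-10, -2, -6) − (7, 0, 1) = (-17, -2, -7), w · n = 362.
Distance = |w · n| / |n| = |362| / √1448 ≈ 9.513.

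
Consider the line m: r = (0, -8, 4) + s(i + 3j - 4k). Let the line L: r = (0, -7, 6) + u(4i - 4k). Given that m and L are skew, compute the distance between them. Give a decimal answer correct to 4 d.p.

1.7321

Common perpendicular direction n = (1, 3, -4) × (4, 0, -4) = (-12, -12, -12).
With w = (0, -7, 6) − (0, -8, 4) = (0, 1, 2), w · n = -36.
Distance = |w · n| / |n| = |-36| / √432 ≈ 1.7321.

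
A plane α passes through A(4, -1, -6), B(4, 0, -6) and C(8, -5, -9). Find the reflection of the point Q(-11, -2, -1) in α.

(-5, -2, 7)

AB = (0, 1, 0), AC = (4, -4, -3); a normal to α is AB × AC = (-3, 0, -4).
Using A: α has equation -3x - 4z = 12.
λ = (n·Q − d)/|n|² = (37 − 12)/25 = 1.
Reflection = Q − 2λn = (-11, -2, -1) − 2·(-3, 0, -4) = (-5, -2, 7).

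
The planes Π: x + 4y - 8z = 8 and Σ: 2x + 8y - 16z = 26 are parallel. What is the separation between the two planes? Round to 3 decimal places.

Rescale Σ by 1/2: x + 4y - 8z = 13. Then distance = |8 − 13| / √81 ≈ 0.556.

0.556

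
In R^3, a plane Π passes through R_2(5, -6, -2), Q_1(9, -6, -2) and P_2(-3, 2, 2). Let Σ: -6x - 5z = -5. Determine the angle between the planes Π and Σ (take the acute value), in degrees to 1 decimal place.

55.1

R_2Q_1 = (4, 0, 0), R_2P_2 = (-8, 8, 4); a normal to Π is R_2Q_1 × R_2P_2 = (0, -16, 32).
Using R_2: Π has equation -16y + 32z = 32.
cos θ = |n₁·n₂| / (|n₁||n₂|) = |-160| / (√1280 · √61).
θ = arccos(0.57260) ≈ 55.1°.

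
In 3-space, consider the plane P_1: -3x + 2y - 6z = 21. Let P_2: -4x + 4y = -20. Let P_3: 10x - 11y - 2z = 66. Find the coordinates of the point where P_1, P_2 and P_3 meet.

(-1, -6, -5)

Solving the 3×3 linear system -3x + 2y - 6z = 21, -4x + 4y = -20, 10x - 11y - 2z = 66 (e.g. by elimination or Cramer's rule, determinant = -16) gives (-1, -6, -5).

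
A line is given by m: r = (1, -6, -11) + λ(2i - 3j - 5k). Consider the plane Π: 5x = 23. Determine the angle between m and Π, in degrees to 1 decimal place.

18.9

sin θ = |n·v| / (|n||v|) = |10| / (√25 · √38) = 0.32444.
θ ≈ 18.9°.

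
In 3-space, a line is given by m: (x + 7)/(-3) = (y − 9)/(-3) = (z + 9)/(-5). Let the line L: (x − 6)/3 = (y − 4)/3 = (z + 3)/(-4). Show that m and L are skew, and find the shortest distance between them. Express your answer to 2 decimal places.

m has direction (-3, -3, -5) through (-7, 9, -9).
L has direction (3, 3, -4) through (6, 4, -3).
Common perpendicular direction n = (-3, -3, -5) × (3, 3, -4) = (27, -27, 0).
With w = (6, 4, -3) − (-7, 9, -9) = (13, -5, 6), w · n = 486.
Since n ≠ 0 the lines are not parallel, and w · n = 486 ≠ 0 so they do not intersect; hence they are skew.
Distance = |w · n| / |n| = |486| / √1458 ≈ 12.73.

12.73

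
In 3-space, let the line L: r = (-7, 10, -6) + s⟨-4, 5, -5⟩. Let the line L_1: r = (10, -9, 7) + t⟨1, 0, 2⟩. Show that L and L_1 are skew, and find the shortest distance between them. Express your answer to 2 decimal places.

4.15

Common perpendicular direction n = (-4, 5, -5) × (1, 0, 2) = (10, 3, -5).
With w = (10, -9, 7) − (-7, 10, -6) = (17, -19, 13), w · n = 48.
Since n ≠ 0 the lines are not parallel, and w · n = 48 ≠ 0 so they do not intersect; hence they are skew.
Distance = |w · n| / |n| = |48| / √134 ≈ 4.15.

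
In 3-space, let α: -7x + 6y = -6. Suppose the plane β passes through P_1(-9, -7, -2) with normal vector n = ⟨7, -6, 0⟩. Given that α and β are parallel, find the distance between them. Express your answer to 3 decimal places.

2.929

β: n·r = n·P_1 gives 7x - 6y = -21.
Rescale β by 1/(-1): -7x + 6y = 21. Then distance = |-6 − 21| / √85 ≈ 2.929.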